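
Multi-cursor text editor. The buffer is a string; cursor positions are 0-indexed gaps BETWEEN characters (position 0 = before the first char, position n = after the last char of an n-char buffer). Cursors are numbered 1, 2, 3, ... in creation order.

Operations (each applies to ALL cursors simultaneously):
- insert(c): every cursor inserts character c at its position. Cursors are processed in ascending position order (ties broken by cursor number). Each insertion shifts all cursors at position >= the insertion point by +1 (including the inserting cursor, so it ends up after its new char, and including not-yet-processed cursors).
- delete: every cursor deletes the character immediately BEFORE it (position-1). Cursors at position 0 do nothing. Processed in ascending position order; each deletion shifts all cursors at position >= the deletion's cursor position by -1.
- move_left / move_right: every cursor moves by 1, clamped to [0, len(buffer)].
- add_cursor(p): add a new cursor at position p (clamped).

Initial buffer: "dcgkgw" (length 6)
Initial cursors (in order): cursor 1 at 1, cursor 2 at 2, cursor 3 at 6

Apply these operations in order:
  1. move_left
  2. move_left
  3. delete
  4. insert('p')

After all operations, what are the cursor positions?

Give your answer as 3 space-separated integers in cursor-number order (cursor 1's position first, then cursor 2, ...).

After op 1 (move_left): buffer="dcgkgw" (len 6), cursors c1@0 c2@1 c3@5, authorship ......
After op 2 (move_left): buffer="dcgkgw" (len 6), cursors c1@0 c2@0 c3@4, authorship ......
After op 3 (delete): buffer="dcggw" (len 5), cursors c1@0 c2@0 c3@3, authorship .....
After op 4 (insert('p')): buffer="ppdcgpgw" (len 8), cursors c1@2 c2@2 c3@6, authorship 12...3..

Answer: 2 2 6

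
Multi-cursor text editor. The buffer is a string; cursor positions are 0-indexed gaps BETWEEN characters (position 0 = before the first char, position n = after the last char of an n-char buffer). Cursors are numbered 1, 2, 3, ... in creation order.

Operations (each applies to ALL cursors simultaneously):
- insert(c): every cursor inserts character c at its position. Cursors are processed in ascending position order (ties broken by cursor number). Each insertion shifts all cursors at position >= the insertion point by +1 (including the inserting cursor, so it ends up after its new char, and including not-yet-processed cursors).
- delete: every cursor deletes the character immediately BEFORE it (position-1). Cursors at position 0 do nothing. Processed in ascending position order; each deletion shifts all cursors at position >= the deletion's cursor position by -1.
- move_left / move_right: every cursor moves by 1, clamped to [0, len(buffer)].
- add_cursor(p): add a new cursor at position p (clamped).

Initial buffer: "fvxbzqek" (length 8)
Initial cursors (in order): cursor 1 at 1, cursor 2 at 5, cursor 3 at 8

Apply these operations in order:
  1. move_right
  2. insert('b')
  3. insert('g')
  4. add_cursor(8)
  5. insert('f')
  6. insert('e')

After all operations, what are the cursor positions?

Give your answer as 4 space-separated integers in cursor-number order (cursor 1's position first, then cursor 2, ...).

Answer: 6 16 22 12

Derivation:
After op 1 (move_right): buffer="fvxbzqek" (len 8), cursors c1@2 c2@6 c3@8, authorship ........
After op 2 (insert('b')): buffer="fvbxbzqbekb" (len 11), cursors c1@3 c2@8 c3@11, authorship ..1....2..3
After op 3 (insert('g')): buffer="fvbgxbzqbgekbg" (len 14), cursors c1@4 c2@10 c3@14, authorship ..11....22..33
After op 4 (add_cursor(8)): buffer="fvbgxbzqbgekbg" (len 14), cursors c1@4 c4@8 c2@10 c3@14, authorship ..11....22..33
After op 5 (insert('f')): buffer="fvbgfxbzqfbgfekbgf" (len 18), cursors c1@5 c4@10 c2@13 c3@18, authorship ..111....4222..333
After op 6 (insert('e')): buffer="fvbgfexbzqfebgfeekbgfe" (len 22), cursors c1@6 c4@12 c2@16 c3@22, authorship ..1111....442222..3333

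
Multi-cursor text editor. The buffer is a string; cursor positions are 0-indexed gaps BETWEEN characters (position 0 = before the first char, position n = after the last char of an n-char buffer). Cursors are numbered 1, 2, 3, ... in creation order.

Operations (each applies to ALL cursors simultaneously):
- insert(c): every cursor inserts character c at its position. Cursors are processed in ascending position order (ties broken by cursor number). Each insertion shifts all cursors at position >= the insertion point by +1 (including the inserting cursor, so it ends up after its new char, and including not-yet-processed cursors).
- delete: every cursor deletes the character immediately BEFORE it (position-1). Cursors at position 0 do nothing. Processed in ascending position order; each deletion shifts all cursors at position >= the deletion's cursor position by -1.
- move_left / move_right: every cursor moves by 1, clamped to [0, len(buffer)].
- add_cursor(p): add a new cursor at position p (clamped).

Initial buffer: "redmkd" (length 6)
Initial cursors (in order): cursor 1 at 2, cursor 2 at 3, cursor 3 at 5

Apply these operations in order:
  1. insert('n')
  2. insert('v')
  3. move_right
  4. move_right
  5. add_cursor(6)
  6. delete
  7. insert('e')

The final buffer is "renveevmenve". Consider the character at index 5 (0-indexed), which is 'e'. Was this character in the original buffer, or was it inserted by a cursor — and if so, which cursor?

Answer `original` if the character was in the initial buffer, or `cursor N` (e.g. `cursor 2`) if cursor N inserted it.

Answer: cursor 4

Derivation:
After op 1 (insert('n')): buffer="rendnmknd" (len 9), cursors c1@3 c2@5 c3@8, authorship ..1.2..3.
After op 2 (insert('v')): buffer="renvdnvmknvd" (len 12), cursors c1@4 c2@7 c3@11, authorship ..11.22..33.
After op 3 (move_right): buffer="renvdnvmknvd" (len 12), cursors c1@5 c2@8 c3@12, authorship ..11.22..33.
After op 4 (move_right): buffer="renvdnvmknvd" (len 12), cursors c1@6 c2@9 c3@12, authorship ..11.22..33.
After op 5 (add_cursor(6)): buffer="renvdnvmknvd" (len 12), cursors c1@6 c4@6 c2@9 c3@12, authorship ..11.22..33.
After op 6 (delete): buffer="renvvmnv" (len 8), cursors c1@4 c4@4 c2@6 c3@8, authorship ..112.33
After op 7 (insert('e')): buffer="renveevmenve" (len 12), cursors c1@6 c4@6 c2@9 c3@12, authorship ..11142.2333
Authorship (.=original, N=cursor N): . . 1 1 1 4 2 . 2 3 3 3
Index 5: author = 4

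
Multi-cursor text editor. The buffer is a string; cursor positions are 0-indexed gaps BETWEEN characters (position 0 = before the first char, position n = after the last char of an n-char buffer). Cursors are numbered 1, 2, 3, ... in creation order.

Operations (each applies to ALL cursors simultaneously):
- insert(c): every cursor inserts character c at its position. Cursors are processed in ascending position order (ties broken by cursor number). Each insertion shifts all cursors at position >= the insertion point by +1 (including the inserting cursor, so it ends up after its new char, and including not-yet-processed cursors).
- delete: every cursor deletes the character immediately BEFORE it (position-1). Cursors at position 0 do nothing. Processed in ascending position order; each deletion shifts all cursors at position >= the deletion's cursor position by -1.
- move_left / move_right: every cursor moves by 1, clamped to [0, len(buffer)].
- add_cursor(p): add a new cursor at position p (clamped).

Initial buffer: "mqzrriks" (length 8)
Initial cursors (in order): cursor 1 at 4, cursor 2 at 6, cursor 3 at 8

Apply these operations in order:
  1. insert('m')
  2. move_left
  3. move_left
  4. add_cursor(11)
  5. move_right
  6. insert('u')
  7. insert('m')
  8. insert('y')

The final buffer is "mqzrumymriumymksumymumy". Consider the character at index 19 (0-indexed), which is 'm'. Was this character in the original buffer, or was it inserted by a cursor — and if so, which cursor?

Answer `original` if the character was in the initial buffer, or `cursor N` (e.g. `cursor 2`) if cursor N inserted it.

Answer: cursor 3

Derivation:
After op 1 (insert('m')): buffer="mqzrmrimksm" (len 11), cursors c1@5 c2@8 c3@11, authorship ....1..2..3
After op 2 (move_left): buffer="mqzrmrimksm" (len 11), cursors c1@4 c2@7 c3@10, authorship ....1..2..3
After op 3 (move_left): buffer="mqzrmrimksm" (len 11), cursors c1@3 c2@6 c3@9, authorship ....1..2..3
After op 4 (add_cursor(11)): buffer="mqzrmrimksm" (len 11), cursors c1@3 c2@6 c3@9 c4@11, authorship ....1..2..3
After op 5 (move_right): buffer="mqzrmrimksm" (len 11), cursors c1@4 c2@7 c3@10 c4@11, authorship ....1..2..3
After op 6 (insert('u')): buffer="mqzrumriumksumu" (len 15), cursors c1@5 c2@9 c3@13 c4@15, authorship ....11..22..334
After op 7 (insert('m')): buffer="mqzrummriummksummum" (len 19), cursors c1@6 c2@11 c3@16 c4@19, authorship ....111..222..33344
After op 8 (insert('y')): buffer="mqzrumymriumymksumymumy" (len 23), cursors c1@7 c2@13 c3@19 c4@23, authorship ....1111..2222..3333444
Authorship (.=original, N=cursor N): . . . . 1 1 1 1 . . 2 2 2 2 . . 3 3 3 3 4 4 4
Index 19: author = 3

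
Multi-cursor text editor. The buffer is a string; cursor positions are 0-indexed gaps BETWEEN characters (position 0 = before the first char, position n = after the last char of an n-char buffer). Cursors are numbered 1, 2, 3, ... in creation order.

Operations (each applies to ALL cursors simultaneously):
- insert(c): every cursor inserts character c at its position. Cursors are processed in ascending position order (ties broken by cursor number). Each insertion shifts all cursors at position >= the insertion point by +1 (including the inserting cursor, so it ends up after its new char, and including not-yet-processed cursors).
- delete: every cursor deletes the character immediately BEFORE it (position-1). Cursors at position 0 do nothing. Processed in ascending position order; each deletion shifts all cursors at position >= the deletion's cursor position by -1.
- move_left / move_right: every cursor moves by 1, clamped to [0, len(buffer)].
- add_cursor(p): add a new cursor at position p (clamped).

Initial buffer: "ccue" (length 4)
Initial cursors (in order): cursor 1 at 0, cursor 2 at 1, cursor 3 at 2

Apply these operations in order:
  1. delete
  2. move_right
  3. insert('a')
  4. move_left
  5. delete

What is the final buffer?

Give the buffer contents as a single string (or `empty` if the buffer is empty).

Answer: ae

Derivation:
After op 1 (delete): buffer="ue" (len 2), cursors c1@0 c2@0 c3@0, authorship ..
After op 2 (move_right): buffer="ue" (len 2), cursors c1@1 c2@1 c3@1, authorship ..
After op 3 (insert('a')): buffer="uaaae" (len 5), cursors c1@4 c2@4 c3@4, authorship .123.
After op 4 (move_left): buffer="uaaae" (len 5), cursors c1@3 c2@3 c3@3, authorship .123.
After op 5 (delete): buffer="ae" (len 2), cursors c1@0 c2@0 c3@0, authorship 3.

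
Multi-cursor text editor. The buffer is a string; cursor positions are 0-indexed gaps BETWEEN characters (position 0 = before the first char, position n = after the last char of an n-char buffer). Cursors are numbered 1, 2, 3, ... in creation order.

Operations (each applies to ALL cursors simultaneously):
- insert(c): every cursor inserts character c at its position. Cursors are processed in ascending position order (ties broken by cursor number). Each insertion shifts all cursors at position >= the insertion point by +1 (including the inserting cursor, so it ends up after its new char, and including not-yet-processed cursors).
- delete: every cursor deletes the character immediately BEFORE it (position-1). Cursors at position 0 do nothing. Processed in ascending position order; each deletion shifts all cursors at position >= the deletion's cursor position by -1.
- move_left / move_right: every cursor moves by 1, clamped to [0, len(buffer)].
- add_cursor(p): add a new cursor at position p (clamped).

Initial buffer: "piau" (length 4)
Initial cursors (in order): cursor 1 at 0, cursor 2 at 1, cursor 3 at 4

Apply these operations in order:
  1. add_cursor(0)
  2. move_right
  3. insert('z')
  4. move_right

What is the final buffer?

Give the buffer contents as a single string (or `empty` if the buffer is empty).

Answer: pzzizauz

Derivation:
After op 1 (add_cursor(0)): buffer="piau" (len 4), cursors c1@0 c4@0 c2@1 c3@4, authorship ....
After op 2 (move_right): buffer="piau" (len 4), cursors c1@1 c4@1 c2@2 c3@4, authorship ....
After op 3 (insert('z')): buffer="pzzizauz" (len 8), cursors c1@3 c4@3 c2@5 c3@8, authorship .14.2..3
After op 4 (move_right): buffer="pzzizauz" (len 8), cursors c1@4 c4@4 c2@6 c3@8, authorship .14.2..3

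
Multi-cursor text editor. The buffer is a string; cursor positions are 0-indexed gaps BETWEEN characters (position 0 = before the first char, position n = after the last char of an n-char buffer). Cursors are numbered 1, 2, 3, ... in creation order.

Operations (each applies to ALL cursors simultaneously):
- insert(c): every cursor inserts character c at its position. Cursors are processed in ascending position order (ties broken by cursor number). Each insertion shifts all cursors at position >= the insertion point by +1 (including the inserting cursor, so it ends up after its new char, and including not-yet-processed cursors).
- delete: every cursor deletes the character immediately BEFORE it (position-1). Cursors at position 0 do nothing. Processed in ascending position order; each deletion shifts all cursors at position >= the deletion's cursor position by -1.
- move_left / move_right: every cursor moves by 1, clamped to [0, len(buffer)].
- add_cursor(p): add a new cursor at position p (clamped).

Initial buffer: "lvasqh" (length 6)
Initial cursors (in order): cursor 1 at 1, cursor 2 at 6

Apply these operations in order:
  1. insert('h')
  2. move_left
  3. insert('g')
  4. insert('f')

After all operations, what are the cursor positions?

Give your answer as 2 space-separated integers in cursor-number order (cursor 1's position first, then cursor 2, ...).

After op 1 (insert('h')): buffer="lhvasqhh" (len 8), cursors c1@2 c2@8, authorship .1.....2
After op 2 (move_left): buffer="lhvasqhh" (len 8), cursors c1@1 c2@7, authorship .1.....2
After op 3 (insert('g')): buffer="lghvasqhgh" (len 10), cursors c1@2 c2@9, authorship .11.....22
After op 4 (insert('f')): buffer="lgfhvasqhgfh" (len 12), cursors c1@3 c2@11, authorship .111.....222

Answer: 3 11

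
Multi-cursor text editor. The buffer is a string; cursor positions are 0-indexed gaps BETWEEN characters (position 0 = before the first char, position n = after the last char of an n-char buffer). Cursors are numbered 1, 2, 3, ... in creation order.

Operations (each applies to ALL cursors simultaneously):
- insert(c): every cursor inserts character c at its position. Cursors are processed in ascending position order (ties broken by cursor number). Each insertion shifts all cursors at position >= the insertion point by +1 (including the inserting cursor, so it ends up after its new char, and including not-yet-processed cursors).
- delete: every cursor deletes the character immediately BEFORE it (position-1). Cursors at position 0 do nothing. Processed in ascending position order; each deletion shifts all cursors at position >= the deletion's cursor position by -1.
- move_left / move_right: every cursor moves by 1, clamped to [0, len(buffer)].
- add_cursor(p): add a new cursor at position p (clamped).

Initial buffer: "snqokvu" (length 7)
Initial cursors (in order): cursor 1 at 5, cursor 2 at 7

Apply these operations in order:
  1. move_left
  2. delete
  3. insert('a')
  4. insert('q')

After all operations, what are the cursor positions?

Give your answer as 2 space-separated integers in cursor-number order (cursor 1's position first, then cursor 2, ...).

After op 1 (move_left): buffer="snqokvu" (len 7), cursors c1@4 c2@6, authorship .......
After op 2 (delete): buffer="snqku" (len 5), cursors c1@3 c2@4, authorship .....
After op 3 (insert('a')): buffer="snqakau" (len 7), cursors c1@4 c2@6, authorship ...1.2.
After op 4 (insert('q')): buffer="snqaqkaqu" (len 9), cursors c1@5 c2@8, authorship ...11.22.

Answer: 5 8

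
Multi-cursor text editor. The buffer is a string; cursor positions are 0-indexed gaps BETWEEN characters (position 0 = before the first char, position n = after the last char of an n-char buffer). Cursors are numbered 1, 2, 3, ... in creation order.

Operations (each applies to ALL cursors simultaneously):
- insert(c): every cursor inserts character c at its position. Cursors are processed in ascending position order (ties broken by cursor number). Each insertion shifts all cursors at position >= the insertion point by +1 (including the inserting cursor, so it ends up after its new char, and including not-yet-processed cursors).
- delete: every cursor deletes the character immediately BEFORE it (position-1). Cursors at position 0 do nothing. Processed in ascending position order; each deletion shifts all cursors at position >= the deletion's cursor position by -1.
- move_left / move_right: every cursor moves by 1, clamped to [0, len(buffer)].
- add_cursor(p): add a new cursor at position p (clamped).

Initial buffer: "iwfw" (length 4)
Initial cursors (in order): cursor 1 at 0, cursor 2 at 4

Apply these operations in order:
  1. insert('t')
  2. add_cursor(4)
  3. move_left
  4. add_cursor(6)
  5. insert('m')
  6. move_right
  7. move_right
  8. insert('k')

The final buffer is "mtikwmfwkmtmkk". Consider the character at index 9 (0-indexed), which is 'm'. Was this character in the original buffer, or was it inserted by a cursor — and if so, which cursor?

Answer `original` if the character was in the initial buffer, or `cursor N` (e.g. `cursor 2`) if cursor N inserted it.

After op 1 (insert('t')): buffer="tiwfwt" (len 6), cursors c1@1 c2@6, authorship 1....2
After op 2 (add_cursor(4)): buffer="tiwfwt" (len 6), cursors c1@1 c3@4 c2@6, authorship 1....2
After op 3 (move_left): buffer="tiwfwt" (len 6), cursors c1@0 c3@3 c2@5, authorship 1....2
After op 4 (add_cursor(6)): buffer="tiwfwt" (len 6), cursors c1@0 c3@3 c2@5 c4@6, authorship 1....2
After op 5 (insert('m')): buffer="mtiwmfwmtm" (len 10), cursors c1@1 c3@5 c2@8 c4@10, authorship 11..3..224
After op 6 (move_right): buffer="mtiwmfwmtm" (len 10), cursors c1@2 c3@6 c2@9 c4@10, authorship 11..3..224
After op 7 (move_right): buffer="mtiwmfwmtm" (len 10), cursors c1@3 c3@7 c2@10 c4@10, authorship 11..3..224
After op 8 (insert('k')): buffer="mtikwmfwkmtmkk" (len 14), cursors c1@4 c3@9 c2@14 c4@14, authorship 11.1.3..322424
Authorship (.=original, N=cursor N): 1 1 . 1 . 3 . . 3 2 2 4 2 4
Index 9: author = 2

Answer: cursor 2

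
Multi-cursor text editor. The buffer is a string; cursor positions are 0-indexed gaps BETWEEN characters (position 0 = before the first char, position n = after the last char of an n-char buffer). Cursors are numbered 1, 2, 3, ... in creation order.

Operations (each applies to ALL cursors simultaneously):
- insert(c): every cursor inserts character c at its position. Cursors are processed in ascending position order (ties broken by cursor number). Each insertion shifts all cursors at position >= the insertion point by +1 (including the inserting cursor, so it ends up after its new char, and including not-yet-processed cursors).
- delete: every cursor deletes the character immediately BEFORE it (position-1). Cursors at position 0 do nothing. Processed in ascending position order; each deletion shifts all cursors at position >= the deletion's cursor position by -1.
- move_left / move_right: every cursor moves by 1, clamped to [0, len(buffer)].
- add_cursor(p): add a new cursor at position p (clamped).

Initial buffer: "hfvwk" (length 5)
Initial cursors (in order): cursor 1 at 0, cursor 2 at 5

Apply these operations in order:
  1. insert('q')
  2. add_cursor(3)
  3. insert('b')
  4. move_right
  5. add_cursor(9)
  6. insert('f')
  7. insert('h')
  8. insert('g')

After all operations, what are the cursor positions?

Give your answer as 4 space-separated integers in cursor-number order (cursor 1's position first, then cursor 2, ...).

After op 1 (insert('q')): buffer="qhfvwkq" (len 7), cursors c1@1 c2@7, authorship 1.....2
After op 2 (add_cursor(3)): buffer="qhfvwkq" (len 7), cursors c1@1 c3@3 c2@7, authorship 1.....2
After op 3 (insert('b')): buffer="qbhfbvwkqb" (len 10), cursors c1@2 c3@5 c2@10, authorship 11..3...22
After op 4 (move_right): buffer="qbhfbvwkqb" (len 10), cursors c1@3 c3@6 c2@10, authorship 11..3...22
After op 5 (add_cursor(9)): buffer="qbhfbvwkqb" (len 10), cursors c1@3 c3@6 c4@9 c2@10, authorship 11..3...22
After op 6 (insert('f')): buffer="qbhffbvfwkqfbf" (len 14), cursors c1@4 c3@8 c4@12 c2@14, authorship 11.1.3.3..2422
After op 7 (insert('h')): buffer="qbhfhfbvfhwkqfhbfh" (len 18), cursors c1@5 c3@10 c4@15 c2@18, authorship 11.11.3.33..244222
After op 8 (insert('g')): buffer="qbhfhgfbvfhgwkqfhgbfhg" (len 22), cursors c1@6 c3@12 c4@18 c2@22, authorship 11.111.3.333..24442222

Answer: 6 22 12 18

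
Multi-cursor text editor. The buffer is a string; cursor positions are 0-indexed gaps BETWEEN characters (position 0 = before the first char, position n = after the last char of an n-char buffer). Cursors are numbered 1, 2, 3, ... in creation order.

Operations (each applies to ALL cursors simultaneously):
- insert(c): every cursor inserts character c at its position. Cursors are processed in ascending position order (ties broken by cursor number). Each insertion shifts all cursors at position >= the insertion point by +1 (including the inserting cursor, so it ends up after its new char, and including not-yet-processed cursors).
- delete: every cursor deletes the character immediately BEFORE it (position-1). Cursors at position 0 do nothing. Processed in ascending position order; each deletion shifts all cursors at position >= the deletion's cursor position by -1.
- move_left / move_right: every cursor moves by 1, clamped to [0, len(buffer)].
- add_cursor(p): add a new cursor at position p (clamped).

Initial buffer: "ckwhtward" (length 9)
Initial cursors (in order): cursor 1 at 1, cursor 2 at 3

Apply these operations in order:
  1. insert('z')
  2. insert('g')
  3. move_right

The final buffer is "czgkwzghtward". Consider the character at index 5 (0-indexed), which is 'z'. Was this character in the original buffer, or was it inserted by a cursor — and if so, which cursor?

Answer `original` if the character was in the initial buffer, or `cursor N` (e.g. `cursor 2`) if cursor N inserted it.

After op 1 (insert('z')): buffer="czkwzhtward" (len 11), cursors c1@2 c2@5, authorship .1..2......
After op 2 (insert('g')): buffer="czgkwzghtward" (len 13), cursors c1@3 c2@7, authorship .11..22......
After op 3 (move_right): buffer="czgkwzghtward" (len 13), cursors c1@4 c2@8, authorship .11..22......
Authorship (.=original, N=cursor N): . 1 1 . . 2 2 . . . . . .
Index 5: author = 2

Answer: cursor 2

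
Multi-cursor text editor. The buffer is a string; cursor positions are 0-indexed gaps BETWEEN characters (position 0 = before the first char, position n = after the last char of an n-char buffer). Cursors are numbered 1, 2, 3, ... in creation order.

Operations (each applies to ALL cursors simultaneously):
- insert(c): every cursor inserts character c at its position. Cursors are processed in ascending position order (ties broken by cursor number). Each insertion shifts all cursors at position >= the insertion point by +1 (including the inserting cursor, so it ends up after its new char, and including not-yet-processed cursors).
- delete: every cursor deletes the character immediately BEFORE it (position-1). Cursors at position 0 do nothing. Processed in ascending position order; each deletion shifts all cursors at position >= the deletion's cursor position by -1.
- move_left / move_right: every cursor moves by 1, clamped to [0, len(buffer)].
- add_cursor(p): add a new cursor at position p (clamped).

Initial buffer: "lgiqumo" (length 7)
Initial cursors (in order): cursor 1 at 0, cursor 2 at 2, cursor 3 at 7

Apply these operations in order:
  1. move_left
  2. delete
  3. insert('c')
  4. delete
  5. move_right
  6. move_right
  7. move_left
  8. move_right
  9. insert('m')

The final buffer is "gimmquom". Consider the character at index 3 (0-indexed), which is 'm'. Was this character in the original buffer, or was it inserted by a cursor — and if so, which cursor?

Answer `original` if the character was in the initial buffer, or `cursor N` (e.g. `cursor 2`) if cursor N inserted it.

After op 1 (move_left): buffer="lgiqumo" (len 7), cursors c1@0 c2@1 c3@6, authorship .......
After op 2 (delete): buffer="giquo" (len 5), cursors c1@0 c2@0 c3@4, authorship .....
After op 3 (insert('c')): buffer="ccgiquco" (len 8), cursors c1@2 c2@2 c3@7, authorship 12....3.
After op 4 (delete): buffer="giquo" (len 5), cursors c1@0 c2@0 c3@4, authorship .....
After op 5 (move_right): buffer="giquo" (len 5), cursors c1@1 c2@1 c3@5, authorship .....
After op 6 (move_right): buffer="giquo" (len 5), cursors c1@2 c2@2 c3@5, authorship .....
After op 7 (move_left): buffer="giquo" (len 5), cursors c1@1 c2@1 c3@4, authorship .....
After op 8 (move_right): buffer="giquo" (len 5), cursors c1@2 c2@2 c3@5, authorship .....
After op 9 (insert('m')): buffer="gimmquom" (len 8), cursors c1@4 c2@4 c3@8, authorship ..12...3
Authorship (.=original, N=cursor N): . . 1 2 . . . 3
Index 3: author = 2

Answer: cursor 2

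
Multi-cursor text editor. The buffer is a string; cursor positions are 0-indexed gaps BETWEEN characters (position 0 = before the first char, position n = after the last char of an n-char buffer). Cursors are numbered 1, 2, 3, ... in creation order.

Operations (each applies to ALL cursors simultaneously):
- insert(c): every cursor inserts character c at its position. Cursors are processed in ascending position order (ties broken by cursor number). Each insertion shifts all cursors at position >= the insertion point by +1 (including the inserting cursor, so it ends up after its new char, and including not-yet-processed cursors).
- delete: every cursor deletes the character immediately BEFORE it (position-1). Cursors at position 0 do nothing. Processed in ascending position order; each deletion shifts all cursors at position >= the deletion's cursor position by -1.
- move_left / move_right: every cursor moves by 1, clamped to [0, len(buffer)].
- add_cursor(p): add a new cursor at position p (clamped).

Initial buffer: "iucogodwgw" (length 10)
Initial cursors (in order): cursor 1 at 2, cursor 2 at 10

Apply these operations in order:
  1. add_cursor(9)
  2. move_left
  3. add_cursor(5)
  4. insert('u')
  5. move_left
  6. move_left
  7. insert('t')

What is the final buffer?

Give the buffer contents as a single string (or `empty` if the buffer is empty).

After op 1 (add_cursor(9)): buffer="iucogodwgw" (len 10), cursors c1@2 c3@9 c2@10, authorship ..........
After op 2 (move_left): buffer="iucogodwgw" (len 10), cursors c1@1 c3@8 c2@9, authorship ..........
After op 3 (add_cursor(5)): buffer="iucogodwgw" (len 10), cursors c1@1 c4@5 c3@8 c2@9, authorship ..........
After op 4 (insert('u')): buffer="iuucoguodwuguw" (len 14), cursors c1@2 c4@7 c3@11 c2@13, authorship .1....4...3.2.
After op 5 (move_left): buffer="iuucoguodwuguw" (len 14), cursors c1@1 c4@6 c3@10 c2@12, authorship .1....4...3.2.
After op 6 (move_left): buffer="iuucoguodwuguw" (len 14), cursors c1@0 c4@5 c3@9 c2@11, authorship .1....4...3.2.
After op 7 (insert('t')): buffer="tiuucotguodtwutguw" (len 18), cursors c1@1 c4@7 c3@12 c2@15, authorship 1.1...4.4..3.32.2.

Answer: tiuucotguodtwutguw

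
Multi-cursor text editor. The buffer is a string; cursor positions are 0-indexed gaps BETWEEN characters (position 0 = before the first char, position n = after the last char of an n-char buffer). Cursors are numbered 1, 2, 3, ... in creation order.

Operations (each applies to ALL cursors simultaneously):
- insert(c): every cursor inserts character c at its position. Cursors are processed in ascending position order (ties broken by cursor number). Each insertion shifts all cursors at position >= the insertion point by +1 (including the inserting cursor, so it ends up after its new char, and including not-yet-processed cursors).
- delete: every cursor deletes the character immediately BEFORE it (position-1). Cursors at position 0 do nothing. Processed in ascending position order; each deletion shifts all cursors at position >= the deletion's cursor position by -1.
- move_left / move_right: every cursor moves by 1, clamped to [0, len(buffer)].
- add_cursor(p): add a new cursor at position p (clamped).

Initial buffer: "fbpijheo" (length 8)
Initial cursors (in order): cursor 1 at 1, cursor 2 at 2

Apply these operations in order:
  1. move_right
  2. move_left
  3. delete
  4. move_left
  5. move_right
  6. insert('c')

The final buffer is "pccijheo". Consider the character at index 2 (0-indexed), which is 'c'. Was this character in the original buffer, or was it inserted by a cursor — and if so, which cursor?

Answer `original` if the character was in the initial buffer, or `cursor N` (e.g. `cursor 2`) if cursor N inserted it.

After op 1 (move_right): buffer="fbpijheo" (len 8), cursors c1@2 c2@3, authorship ........
After op 2 (move_left): buffer="fbpijheo" (len 8), cursors c1@1 c2@2, authorship ........
After op 3 (delete): buffer="pijheo" (len 6), cursors c1@0 c2@0, authorship ......
After op 4 (move_left): buffer="pijheo" (len 6), cursors c1@0 c2@0, authorship ......
After op 5 (move_right): buffer="pijheo" (len 6), cursors c1@1 c2@1, authorship ......
After op 6 (insert('c')): buffer="pccijheo" (len 8), cursors c1@3 c2@3, authorship .12.....
Authorship (.=original, N=cursor N): . 1 2 . . . . .
Index 2: author = 2

Answer: cursor 2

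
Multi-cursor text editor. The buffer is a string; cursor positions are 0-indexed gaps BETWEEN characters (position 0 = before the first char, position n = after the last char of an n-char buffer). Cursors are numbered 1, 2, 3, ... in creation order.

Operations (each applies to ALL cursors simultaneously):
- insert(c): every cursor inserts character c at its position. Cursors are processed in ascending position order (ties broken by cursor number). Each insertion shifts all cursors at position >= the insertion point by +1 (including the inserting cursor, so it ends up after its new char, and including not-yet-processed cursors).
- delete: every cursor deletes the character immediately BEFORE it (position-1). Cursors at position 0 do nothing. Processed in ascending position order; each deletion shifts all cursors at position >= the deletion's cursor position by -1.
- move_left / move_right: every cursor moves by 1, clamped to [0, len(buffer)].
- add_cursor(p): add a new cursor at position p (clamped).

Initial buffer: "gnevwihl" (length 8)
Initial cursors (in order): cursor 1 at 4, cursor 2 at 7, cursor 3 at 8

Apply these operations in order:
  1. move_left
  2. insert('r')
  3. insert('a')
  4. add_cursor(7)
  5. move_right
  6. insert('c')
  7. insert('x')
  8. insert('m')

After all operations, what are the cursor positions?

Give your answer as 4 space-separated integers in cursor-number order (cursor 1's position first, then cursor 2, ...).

Answer: 9 20 26 14

Derivation:
After op 1 (move_left): buffer="gnevwihl" (len 8), cursors c1@3 c2@6 c3@7, authorship ........
After op 2 (insert('r')): buffer="gnervwirhrl" (len 11), cursors c1@4 c2@8 c3@10, authorship ...1...2.3.
After op 3 (insert('a')): buffer="gneravwirahral" (len 14), cursors c1@5 c2@10 c3@13, authorship ...11...22.33.
After op 4 (add_cursor(7)): buffer="gneravwirahral" (len 14), cursors c1@5 c4@7 c2@10 c3@13, authorship ...11...22.33.
After op 5 (move_right): buffer="gneravwirahral" (len 14), cursors c1@6 c4@8 c2@11 c3@14, authorship ...11...22.33.
After op 6 (insert('c')): buffer="gneravcwicrahcralc" (len 18), cursors c1@7 c4@10 c2@14 c3@18, authorship ...11.1..422.233.3
After op 7 (insert('x')): buffer="gneravcxwicxrahcxralcx" (len 22), cursors c1@8 c4@12 c2@17 c3@22, authorship ...11.11..4422.2233.33
After op 8 (insert('m')): buffer="gneravcxmwicxmrahcxmralcxm" (len 26), cursors c1@9 c4@14 c2@20 c3@26, authorship ...11.111..44422.22233.333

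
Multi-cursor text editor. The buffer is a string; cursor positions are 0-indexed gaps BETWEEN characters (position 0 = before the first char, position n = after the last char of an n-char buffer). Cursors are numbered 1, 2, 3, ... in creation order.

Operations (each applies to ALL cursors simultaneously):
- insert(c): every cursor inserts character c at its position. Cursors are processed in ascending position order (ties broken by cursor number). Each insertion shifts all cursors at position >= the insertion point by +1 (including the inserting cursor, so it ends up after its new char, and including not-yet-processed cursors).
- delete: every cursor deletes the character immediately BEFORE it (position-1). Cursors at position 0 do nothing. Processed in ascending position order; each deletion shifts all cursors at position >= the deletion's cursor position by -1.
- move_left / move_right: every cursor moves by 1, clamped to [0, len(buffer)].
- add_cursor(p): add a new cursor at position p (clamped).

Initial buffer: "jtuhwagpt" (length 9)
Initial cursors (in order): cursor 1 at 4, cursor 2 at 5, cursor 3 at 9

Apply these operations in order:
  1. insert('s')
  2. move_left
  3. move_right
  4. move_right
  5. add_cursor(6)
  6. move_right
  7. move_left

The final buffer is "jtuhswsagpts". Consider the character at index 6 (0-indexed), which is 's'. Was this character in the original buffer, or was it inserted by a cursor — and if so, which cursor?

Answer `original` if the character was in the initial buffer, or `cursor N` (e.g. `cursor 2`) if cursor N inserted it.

After op 1 (insert('s')): buffer="jtuhswsagpts" (len 12), cursors c1@5 c2@7 c3@12, authorship ....1.2....3
After op 2 (move_left): buffer="jtuhswsagpts" (len 12), cursors c1@4 c2@6 c3@11, authorship ....1.2....3
After op 3 (move_right): buffer="jtuhswsagpts" (len 12), cursors c1@5 c2@7 c3@12, authorship ....1.2....3
After op 4 (move_right): buffer="jtuhswsagpts" (len 12), cursors c1@6 c2@8 c3@12, authorship ....1.2....3
After op 5 (add_cursor(6)): buffer="jtuhswsagpts" (len 12), cursors c1@6 c4@6 c2@8 c3@12, authorship ....1.2....3
After op 6 (move_right): buffer="jtuhswsagpts" (len 12), cursors c1@7 c4@7 c2@9 c3@12, authorship ....1.2....3
After op 7 (move_left): buffer="jtuhswsagpts" (len 12), cursors c1@6 c4@6 c2@8 c3@11, authorship ....1.2....3
Authorship (.=original, N=cursor N): . . . . 1 . 2 . . . . 3
Index 6: author = 2

Answer: cursor 2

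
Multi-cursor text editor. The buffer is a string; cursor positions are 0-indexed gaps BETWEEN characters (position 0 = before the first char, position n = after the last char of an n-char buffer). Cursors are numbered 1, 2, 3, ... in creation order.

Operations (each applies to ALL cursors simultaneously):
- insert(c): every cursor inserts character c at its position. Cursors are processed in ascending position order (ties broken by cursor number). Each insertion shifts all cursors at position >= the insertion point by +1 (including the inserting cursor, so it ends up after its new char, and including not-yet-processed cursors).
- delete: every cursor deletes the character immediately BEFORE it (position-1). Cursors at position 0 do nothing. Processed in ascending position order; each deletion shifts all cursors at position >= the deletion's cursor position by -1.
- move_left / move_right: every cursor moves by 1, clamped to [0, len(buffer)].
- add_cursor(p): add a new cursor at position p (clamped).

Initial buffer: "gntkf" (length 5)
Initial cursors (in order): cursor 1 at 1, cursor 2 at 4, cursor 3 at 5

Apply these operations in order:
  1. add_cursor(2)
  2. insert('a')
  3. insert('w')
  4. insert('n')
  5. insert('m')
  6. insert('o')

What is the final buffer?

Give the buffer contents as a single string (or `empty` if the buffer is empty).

Answer: gawnmonawnmotkawnmofawnmo

Derivation:
After op 1 (add_cursor(2)): buffer="gntkf" (len 5), cursors c1@1 c4@2 c2@4 c3@5, authorship .....
After op 2 (insert('a')): buffer="ganatkafa" (len 9), cursors c1@2 c4@4 c2@7 c3@9, authorship .1.4..2.3
After op 3 (insert('w')): buffer="gawnawtkawfaw" (len 13), cursors c1@3 c4@6 c2@10 c3@13, authorship .11.44..22.33
After op 4 (insert('n')): buffer="gawnnawntkawnfawn" (len 17), cursors c1@4 c4@8 c2@13 c3@17, authorship .111.444..222.333
After op 5 (insert('m')): buffer="gawnmnawnmtkawnmfawnm" (len 21), cursors c1@5 c4@10 c2@16 c3@21, authorship .1111.4444..2222.3333
After op 6 (insert('o')): buffer="gawnmonawnmotkawnmofawnmo" (len 25), cursors c1@6 c4@12 c2@19 c3@25, authorship .11111.44444..22222.33333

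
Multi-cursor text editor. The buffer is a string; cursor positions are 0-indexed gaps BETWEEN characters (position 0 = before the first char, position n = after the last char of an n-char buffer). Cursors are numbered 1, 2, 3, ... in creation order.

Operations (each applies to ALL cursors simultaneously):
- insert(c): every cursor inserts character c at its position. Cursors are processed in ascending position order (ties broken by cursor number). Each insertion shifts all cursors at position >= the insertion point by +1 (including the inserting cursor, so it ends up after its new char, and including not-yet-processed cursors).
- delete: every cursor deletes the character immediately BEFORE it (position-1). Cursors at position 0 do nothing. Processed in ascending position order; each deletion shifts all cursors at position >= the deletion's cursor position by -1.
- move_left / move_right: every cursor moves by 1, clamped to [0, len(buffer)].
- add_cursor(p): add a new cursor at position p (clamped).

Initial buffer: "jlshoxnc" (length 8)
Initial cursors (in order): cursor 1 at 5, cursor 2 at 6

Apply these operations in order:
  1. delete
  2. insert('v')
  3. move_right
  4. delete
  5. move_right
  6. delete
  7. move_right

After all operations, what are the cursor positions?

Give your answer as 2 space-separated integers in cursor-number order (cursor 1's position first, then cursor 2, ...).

After op 1 (delete): buffer="jlshnc" (len 6), cursors c1@4 c2@4, authorship ......
After op 2 (insert('v')): buffer="jlshvvnc" (len 8), cursors c1@6 c2@6, authorship ....12..
After op 3 (move_right): buffer="jlshvvnc" (len 8), cursors c1@7 c2@7, authorship ....12..
After op 4 (delete): buffer="jlshvc" (len 6), cursors c1@5 c2@5, authorship ....1.
After op 5 (move_right): buffer="jlshvc" (len 6), cursors c1@6 c2@6, authorship ....1.
After op 6 (delete): buffer="jlsh" (len 4), cursors c1@4 c2@4, authorship ....
After op 7 (move_right): buffer="jlsh" (len 4), cursors c1@4 c2@4, authorship ....

Answer: 4 4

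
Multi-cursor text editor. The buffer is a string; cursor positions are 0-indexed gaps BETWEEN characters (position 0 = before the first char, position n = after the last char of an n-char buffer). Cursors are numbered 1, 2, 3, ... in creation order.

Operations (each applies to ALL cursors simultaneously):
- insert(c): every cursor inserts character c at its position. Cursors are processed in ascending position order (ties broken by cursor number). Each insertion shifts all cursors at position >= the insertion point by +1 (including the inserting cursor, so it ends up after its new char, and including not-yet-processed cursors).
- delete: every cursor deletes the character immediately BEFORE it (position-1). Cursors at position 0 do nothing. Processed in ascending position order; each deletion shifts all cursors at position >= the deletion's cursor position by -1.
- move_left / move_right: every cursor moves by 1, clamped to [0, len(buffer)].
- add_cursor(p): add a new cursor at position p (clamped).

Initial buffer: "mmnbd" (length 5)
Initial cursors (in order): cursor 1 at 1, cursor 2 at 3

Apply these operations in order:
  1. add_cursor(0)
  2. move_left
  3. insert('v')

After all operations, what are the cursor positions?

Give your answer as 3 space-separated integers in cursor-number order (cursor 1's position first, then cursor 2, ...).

Answer: 2 5 2

Derivation:
After op 1 (add_cursor(0)): buffer="mmnbd" (len 5), cursors c3@0 c1@1 c2@3, authorship .....
After op 2 (move_left): buffer="mmnbd" (len 5), cursors c1@0 c3@0 c2@2, authorship .....
After op 3 (insert('v')): buffer="vvmmvnbd" (len 8), cursors c1@2 c3@2 c2@5, authorship 13..2...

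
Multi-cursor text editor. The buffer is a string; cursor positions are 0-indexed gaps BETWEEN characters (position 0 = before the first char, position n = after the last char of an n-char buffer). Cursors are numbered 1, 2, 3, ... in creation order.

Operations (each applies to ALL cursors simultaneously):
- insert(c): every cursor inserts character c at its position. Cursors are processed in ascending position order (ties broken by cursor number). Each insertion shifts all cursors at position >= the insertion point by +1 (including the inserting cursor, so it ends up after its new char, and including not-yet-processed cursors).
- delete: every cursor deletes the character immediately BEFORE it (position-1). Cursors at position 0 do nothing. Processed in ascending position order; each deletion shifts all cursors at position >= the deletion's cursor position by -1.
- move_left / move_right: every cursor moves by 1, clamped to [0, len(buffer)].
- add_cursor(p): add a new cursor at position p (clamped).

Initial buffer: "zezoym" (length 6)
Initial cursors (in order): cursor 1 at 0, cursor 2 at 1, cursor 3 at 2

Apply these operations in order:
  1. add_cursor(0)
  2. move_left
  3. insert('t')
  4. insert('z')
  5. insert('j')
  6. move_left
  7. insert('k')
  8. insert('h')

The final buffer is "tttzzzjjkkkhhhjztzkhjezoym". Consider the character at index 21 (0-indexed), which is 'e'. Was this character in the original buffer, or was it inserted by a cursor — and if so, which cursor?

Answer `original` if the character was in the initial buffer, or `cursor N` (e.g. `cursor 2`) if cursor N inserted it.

Answer: original

Derivation:
After op 1 (add_cursor(0)): buffer="zezoym" (len 6), cursors c1@0 c4@0 c2@1 c3@2, authorship ......
After op 2 (move_left): buffer="zezoym" (len 6), cursors c1@0 c2@0 c4@0 c3@1, authorship ......
After op 3 (insert('t')): buffer="tttztezoym" (len 10), cursors c1@3 c2@3 c4@3 c3@5, authorship 124.3.....
After op 4 (insert('z')): buffer="tttzzzztzezoym" (len 14), cursors c1@6 c2@6 c4@6 c3@9, authorship 124124.33.....
After op 5 (insert('j')): buffer="tttzzzjjjztzjezoym" (len 18), cursors c1@9 c2@9 c4@9 c3@13, authorship 124124124.333.....
After op 6 (move_left): buffer="tttzzzjjjztzjezoym" (len 18), cursors c1@8 c2@8 c4@8 c3@12, authorship 124124124.333.....
After op 7 (insert('k')): buffer="tttzzzjjkkkjztzkjezoym" (len 22), cursors c1@11 c2@11 c4@11 c3@16, authorship 124124121244.3333.....
After op 8 (insert('h')): buffer="tttzzzjjkkkhhhjztzkhjezoym" (len 26), cursors c1@14 c2@14 c4@14 c3@20, authorship 124124121241244.33333.....
Authorship (.=original, N=cursor N): 1 2 4 1 2 4 1 2 1 2 4 1 2 4 4 . 3 3 3 3 3 . . . . .
Index 21: author = original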